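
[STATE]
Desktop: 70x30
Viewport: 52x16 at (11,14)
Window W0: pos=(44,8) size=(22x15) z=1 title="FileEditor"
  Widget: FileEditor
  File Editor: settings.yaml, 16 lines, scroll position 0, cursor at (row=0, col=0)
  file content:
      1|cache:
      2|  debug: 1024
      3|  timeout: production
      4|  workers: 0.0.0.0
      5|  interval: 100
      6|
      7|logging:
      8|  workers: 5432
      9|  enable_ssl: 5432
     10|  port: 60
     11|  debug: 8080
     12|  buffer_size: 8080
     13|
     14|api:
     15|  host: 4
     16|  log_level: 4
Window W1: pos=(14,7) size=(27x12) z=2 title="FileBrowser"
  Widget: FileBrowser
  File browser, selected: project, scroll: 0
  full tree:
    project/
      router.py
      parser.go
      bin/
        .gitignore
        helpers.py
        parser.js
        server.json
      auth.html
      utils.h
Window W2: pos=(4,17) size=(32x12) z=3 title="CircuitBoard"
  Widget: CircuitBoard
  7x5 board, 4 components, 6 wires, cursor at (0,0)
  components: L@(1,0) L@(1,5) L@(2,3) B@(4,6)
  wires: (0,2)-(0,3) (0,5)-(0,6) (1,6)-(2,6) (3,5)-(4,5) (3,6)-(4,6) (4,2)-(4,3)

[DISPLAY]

   ┃    auth.html            ┃   ┃  workers: 0.0.0.0
   ┃    utils.h              ┃   ┃  interval: 100   
   ┃                         ┃   ┃                  
━━━━━━━━━━━━━━━━━━━━━━━━┓    ┃   ┃logging:          
itBoard                 ┃━━━━┛   ┃  workers: 5432   
────────────────────────┨        ┃  enable_ssl: 5432
 2 3 4 5 6              ┃        ┃  port: 60        
      · ─ ·       · ─ · ┃        ┃  debug: 8080     
                        ┃        ┗━━━━━━━━━━━━━━━━━━
                  L   · ┃                           
                      │ ┃                           
          L           · ┃                           
                        ┃                           
                  ·   · ┃                           
━━━━━━━━━━━━━━━━━━━━━━━━┛                           
                                                    


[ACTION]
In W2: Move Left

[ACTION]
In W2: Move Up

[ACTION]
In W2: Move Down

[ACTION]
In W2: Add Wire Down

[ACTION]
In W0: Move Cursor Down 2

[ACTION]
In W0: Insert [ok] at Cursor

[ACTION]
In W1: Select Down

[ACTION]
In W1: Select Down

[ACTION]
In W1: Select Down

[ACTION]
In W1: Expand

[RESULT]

   ┃      .gitignore         ┃   ┃  workers: 0.0.0.0
   ┃      helpers.py         ┃   ┃  interval: 100   
   ┃      parser.js          ┃   ┃                  
━━━━━━━━━━━━━━━━━━━━━━━━┓    ┃   ┃logging:          
itBoard                 ┃━━━━┛   ┃  workers: 5432   
────────────────────────┨        ┃  enable_ssl: 5432
 2 3 4 5 6              ┃        ┃  port: 60        
      · ─ ·       · ─ · ┃        ┃  debug: 8080     
                        ┃        ┗━━━━━━━━━━━━━━━━━━
                  L   · ┃                           
                      │ ┃                           
          L           · ┃                           
                        ┃                           
                  ·   · ┃                           
━━━━━━━━━━━━━━━━━━━━━━━━┛                           
                                                    


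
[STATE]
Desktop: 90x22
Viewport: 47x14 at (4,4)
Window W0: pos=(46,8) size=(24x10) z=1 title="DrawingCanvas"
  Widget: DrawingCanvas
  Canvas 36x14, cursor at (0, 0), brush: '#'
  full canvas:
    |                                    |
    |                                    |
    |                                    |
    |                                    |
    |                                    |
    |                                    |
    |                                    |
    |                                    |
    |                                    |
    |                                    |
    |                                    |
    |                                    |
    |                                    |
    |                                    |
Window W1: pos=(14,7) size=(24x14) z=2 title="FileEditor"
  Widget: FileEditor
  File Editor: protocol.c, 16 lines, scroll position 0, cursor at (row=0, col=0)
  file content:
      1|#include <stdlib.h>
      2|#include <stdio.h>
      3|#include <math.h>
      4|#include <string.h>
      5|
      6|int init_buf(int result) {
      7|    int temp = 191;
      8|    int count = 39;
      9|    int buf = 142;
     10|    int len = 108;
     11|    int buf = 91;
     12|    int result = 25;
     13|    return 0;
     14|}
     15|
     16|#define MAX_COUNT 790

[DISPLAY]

                                               
                                               
                                               
          ┏━━━━━━━━━━━━━━━━━━━━━━┓             
          ┃ FileEditor           ┃        ┏━━━━
          ┠──────────────────────┨        ┃ Dra
          ┃█include <stdlib.h>  ▲┃        ┠────
          ┃#include <stdio.h>   █┃        ┃+   
          ┃#include <math.h>    ░┃        ┃    
          ┃#include <string.h>  ░┃        ┃    
          ┃                     ░┃        ┃    
          ┃int init_buf(int resu░┃        ┃    
          ┃    int temp = 191;  ░┃        ┃    
          ┃    int count = 39;  ░┃        ┗━━━━


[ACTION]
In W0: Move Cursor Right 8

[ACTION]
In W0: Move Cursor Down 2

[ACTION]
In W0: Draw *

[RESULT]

                                               
                                               
                                               
          ┏━━━━━━━━━━━━━━━━━━━━━━┓             
          ┃ FileEditor           ┃        ┏━━━━
          ┠──────────────────────┨        ┃ Dra
          ┃█include <stdlib.h>  ▲┃        ┠────
          ┃#include <stdio.h>   █┃        ┃    
          ┃#include <math.h>    ░┃        ┃    
          ┃#include <string.h>  ░┃        ┃    
          ┃                     ░┃        ┃    
          ┃int init_buf(int resu░┃        ┃    
          ┃    int temp = 191;  ░┃        ┃    
          ┃    int count = 39;  ░┃        ┗━━━━


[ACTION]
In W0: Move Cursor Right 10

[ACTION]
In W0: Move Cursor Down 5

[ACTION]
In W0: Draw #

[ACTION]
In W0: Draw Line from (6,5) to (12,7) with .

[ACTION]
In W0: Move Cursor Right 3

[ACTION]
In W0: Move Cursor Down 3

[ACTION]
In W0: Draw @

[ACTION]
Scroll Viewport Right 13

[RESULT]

                                               
                                               
                                               
━━━━━━━━━━━━━━━━━━━━┓                          
ileEditor           ┃        ┏━━━━━━━━━━━━━━━━━
────────────────────┨        ┃ DrawingCanvas   
nclude <stdlib.h>  ▲┃        ┠─────────────────
nclude <stdio.h>   █┃        ┃                 
nclude <math.h>    ░┃        ┃                 
nclude <string.h>  ░┃        ┃        *        
                   ░┃        ┃                 
t init_buf(int resu░┃        ┃                 
  int temp = 191;  ░┃        ┃                 
  int count = 39;  ░┃        ┗━━━━━━━━━━━━━━━━━


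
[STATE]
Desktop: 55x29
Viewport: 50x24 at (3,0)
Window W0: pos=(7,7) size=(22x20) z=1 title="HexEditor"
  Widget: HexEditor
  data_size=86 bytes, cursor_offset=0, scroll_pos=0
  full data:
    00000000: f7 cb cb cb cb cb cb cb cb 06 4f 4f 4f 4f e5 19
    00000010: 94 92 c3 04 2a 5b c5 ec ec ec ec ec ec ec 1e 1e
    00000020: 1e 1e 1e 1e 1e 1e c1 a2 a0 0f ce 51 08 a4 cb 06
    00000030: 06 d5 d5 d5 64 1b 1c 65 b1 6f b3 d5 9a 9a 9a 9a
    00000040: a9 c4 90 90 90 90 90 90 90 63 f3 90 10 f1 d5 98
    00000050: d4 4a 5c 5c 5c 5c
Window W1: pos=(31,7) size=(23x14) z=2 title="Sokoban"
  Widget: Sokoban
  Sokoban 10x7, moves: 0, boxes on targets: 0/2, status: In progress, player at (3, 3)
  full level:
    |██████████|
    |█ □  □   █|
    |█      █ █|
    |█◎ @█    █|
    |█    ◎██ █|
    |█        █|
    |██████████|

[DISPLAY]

                                                  
                                                  
                                                  
                                                  
                                                  
                                                  
                                                  
    ┏━━━━━━━━━━━━━━━━━━━━┓  ┏━━━━━━━━━━━━━━━━━━━━━
    ┃ HexEditor          ┃  ┃ Sokoban             
    ┠────────────────────┨  ┠─────────────────────
    ┃00000000  F7 cb cb c┃  ┃██████████           
    ┃00000010  94 92 c3 0┃  ┃█ □  □   █           
    ┃00000020  1e 1e 1e 1┃  ┃█      █ █           
    ┃00000030  06 d5 d5 d┃  ┃█◎ @█    █           
    ┃00000040  a9 c4 90 9┃  ┃█    ◎██ █           
    ┃00000050  d4 4a 5c 5┃  ┃█        █           
    ┃                    ┃  ┃██████████           
    ┃                    ┃  ┃Moves: 0  0/2        
    ┃                    ┃  ┃                     
    ┃                    ┃  ┃                     
    ┃                    ┃  ┗━━━━━━━━━━━━━━━━━━━━━
    ┃                    ┃                        
    ┃                    ┃                        
    ┃                    ┃                        


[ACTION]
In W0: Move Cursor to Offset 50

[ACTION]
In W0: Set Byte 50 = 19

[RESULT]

                                                  
                                                  
                                                  
                                                  
                                                  
                                                  
                                                  
    ┏━━━━━━━━━━━━━━━━━━━━┓  ┏━━━━━━━━━━━━━━━━━━━━━
    ┃ HexEditor          ┃  ┃ Sokoban             
    ┠────────────────────┨  ┠─────────────────────
    ┃00000000  f7 cb cb c┃  ┃██████████           
    ┃00000010  94 92 c3 0┃  ┃█ □  □   █           
    ┃00000020  1e 1e 1e 1┃  ┃█      █ █           
    ┃00000030  06 d5 19 d┃  ┃█◎ @█    █           
    ┃00000040  a9 c4 90 9┃  ┃█    ◎██ █           
    ┃00000050  d4 4a 5c 5┃  ┃█        █           
    ┃                    ┃  ┃██████████           
    ┃                    ┃  ┃Moves: 0  0/2        
    ┃                    ┃  ┃                     
    ┃                    ┃  ┃                     
    ┃                    ┃  ┗━━━━━━━━━━━━━━━━━━━━━
    ┃                    ┃                        
    ┃                    ┃                        
    ┃                    ┃                        


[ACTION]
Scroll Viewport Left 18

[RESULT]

                                                  
                                                  
                                                  
                                                  
                                                  
                                                  
                                                  
       ┏━━━━━━━━━━━━━━━━━━━━┓  ┏━━━━━━━━━━━━━━━━━━
       ┃ HexEditor          ┃  ┃ Sokoban          
       ┠────────────────────┨  ┠──────────────────
       ┃00000000  f7 cb cb c┃  ┃██████████        
       ┃00000010  94 92 c3 0┃  ┃█ □  □   █        
       ┃00000020  1e 1e 1e 1┃  ┃█      █ █        
       ┃00000030  06 d5 19 d┃  ┃█◎ @█    █        
       ┃00000040  a9 c4 90 9┃  ┃█    ◎██ █        
       ┃00000050  d4 4a 5c 5┃  ┃█        █        
       ┃                    ┃  ┃██████████        
       ┃                    ┃  ┃Moves: 0  0/2     
       ┃                    ┃  ┃                  
       ┃                    ┃  ┃                  
       ┃                    ┃  ┗━━━━━━━━━━━━━━━━━━
       ┃                    ┃                     
       ┃                    ┃                     
       ┃                    ┃                     


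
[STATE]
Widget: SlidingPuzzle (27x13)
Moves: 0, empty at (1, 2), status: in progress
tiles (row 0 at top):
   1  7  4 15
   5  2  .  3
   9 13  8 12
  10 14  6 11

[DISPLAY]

┌────┬────┬────┬────┐      
│  1 │  7 │  4 │ 15 │      
├────┼────┼────┼────┤      
│  5 │  2 │    │  3 │      
├────┼────┼────┼────┤      
│  9 │ 13 │  8 │ 12 │      
├────┼────┼────┼────┤      
│ 10 │ 14 │  6 │ 11 │      
└────┴────┴────┴────┘      
Moves: 0                   
                           
                           
                           


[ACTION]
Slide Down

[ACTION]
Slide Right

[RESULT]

┌────┬────┬────┬────┐      
│  1 │    │  7 │ 15 │      
├────┼────┼────┼────┤      
│  5 │  2 │  4 │  3 │      
├────┼────┼────┼────┤      
│  9 │ 13 │  8 │ 12 │      
├────┼────┼────┼────┤      
│ 10 │ 14 │  6 │ 11 │      
└────┴────┴────┴────┘      
Moves: 2                   
                           
                           
                           


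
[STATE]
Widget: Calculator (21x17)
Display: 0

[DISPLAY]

                    0
┌───┬───┬───┬───┐    
│ 7 │ 8 │ 9 │ ÷ │    
├───┼───┼───┼───┤    
│ 4 │ 5 │ 6 │ × │    
├───┼───┼───┼───┤    
│ 1 │ 2 │ 3 │ - │    
├───┼───┼───┼───┤    
│ 0 │ . │ = │ + │    
├───┼───┼───┼───┤    
│ C │ MC│ MR│ M+│    
└───┴───┴───┴───┘    
                     
                     
                     
                     
                     


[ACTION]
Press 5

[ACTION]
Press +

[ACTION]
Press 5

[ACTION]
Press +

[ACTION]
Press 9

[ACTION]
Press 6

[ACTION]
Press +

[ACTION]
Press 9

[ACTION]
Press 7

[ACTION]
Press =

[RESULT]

                  203
┌───┬───┬───┬───┐    
│ 7 │ 8 │ 9 │ ÷ │    
├───┼───┼───┼───┤    
│ 4 │ 5 │ 6 │ × │    
├───┼───┼───┼───┤    
│ 1 │ 2 │ 3 │ - │    
├───┼───┼───┼───┤    
│ 0 │ . │ = │ + │    
├───┼───┼───┼───┤    
│ C │ MC│ MR│ M+│    
└───┴───┴───┴───┘    
                     
                     
                     
                     
                     


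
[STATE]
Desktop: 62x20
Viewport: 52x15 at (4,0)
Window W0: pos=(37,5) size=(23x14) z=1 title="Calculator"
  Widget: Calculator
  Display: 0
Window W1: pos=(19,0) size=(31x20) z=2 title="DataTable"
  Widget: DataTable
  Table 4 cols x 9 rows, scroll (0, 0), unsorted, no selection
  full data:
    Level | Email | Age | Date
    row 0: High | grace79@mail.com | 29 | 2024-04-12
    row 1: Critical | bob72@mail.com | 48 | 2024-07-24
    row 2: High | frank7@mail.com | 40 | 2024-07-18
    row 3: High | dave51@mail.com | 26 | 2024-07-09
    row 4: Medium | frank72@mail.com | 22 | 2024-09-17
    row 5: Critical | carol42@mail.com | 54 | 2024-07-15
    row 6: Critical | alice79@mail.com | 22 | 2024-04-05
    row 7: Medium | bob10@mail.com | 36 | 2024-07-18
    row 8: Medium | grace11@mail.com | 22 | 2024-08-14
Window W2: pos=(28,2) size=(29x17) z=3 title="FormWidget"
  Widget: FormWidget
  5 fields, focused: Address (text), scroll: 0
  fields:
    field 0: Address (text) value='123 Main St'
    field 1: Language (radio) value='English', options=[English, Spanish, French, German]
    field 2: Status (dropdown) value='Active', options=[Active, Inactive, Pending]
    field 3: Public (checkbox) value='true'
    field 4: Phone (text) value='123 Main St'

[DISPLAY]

               ┏━━━━━━━━━━━━━━━━━━━━━━━━━━━━━┓      
               ┃ DataTable                   ┃      
               ┠────────┏━━━━━━━━━━━━━━━━━━━━━━━━━━━
               ┃Level   ┃ FormWidget                
               ┃────────┠───────────────────────────
               ┃High    ┃> Address:    [123 Main St]
               ┃Critical┃  Language:   (●) English  
               ┃High    ┃  Status:     [Active    ▼]
               ┃High    ┃  Public:     [x]          
               ┃Medium  ┃  Phone:      [123 Main St]
               ┃Critical┃                           
               ┃Critical┃                           
               ┃Medium  ┃                           
               ┃Medium  ┃                           
               ┃        ┃                           


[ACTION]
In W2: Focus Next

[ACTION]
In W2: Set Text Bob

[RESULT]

               ┏━━━━━━━━━━━━━━━━━━━━━━━━━━━━━┓      
               ┃ DataTable                   ┃      
               ┠────────┏━━━━━━━━━━━━━━━━━━━━━━━━━━━
               ┃Level   ┃ FormWidget                
               ┃────────┠───────────────────────────
               ┃High    ┃  Address:    [123 Main St]
               ┃Critical┃> Language:   (●) English  
               ┃High    ┃  Status:     [Active    ▼]
               ┃High    ┃  Public:     [x]          
               ┃Medium  ┃  Phone:      [123 Main St]
               ┃Critical┃                           
               ┃Critical┃                           
               ┃Medium  ┃                           
               ┃Medium  ┃                           
               ┃        ┃                           


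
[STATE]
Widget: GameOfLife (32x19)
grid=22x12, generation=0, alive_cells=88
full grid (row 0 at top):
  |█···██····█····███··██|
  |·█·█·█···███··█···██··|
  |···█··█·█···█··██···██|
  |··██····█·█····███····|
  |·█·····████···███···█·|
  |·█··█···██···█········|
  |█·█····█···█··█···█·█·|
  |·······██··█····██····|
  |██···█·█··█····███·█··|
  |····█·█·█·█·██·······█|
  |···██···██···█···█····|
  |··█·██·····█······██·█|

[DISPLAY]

Gen: 0                          
█···██····█····███··██          
·█·█·█···███··█···██··          
···█··█·█···█··██···██          
··██····█·█····███····          
·█·····████···███···█·          
·█··█···██···█········          
█·█····█···█··█···█·█·          
·······██··█····██····          
██···█·█··█····███·█··          
····█·█·█·█·██·······█          
···██···██···█···█····          
··█·██·····█······██·█          
                                
                                
                                
                                
                                
                                


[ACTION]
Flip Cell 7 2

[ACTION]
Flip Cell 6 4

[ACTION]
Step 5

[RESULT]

Gen: 5                          
··█···················          
·█·█······██···█·█····          
··██·██···██····█·····          
··█····█········██····          
·······█··············          
···█··██·····█·█·█····          
··███·······███··█····          
····█····█·█···███····          
··█····█··█·██··██····          
··█··█·█··█·█··██·····          
····██·█·····███······          
·············███······          
                                
                                
                                
                                
                                
                                


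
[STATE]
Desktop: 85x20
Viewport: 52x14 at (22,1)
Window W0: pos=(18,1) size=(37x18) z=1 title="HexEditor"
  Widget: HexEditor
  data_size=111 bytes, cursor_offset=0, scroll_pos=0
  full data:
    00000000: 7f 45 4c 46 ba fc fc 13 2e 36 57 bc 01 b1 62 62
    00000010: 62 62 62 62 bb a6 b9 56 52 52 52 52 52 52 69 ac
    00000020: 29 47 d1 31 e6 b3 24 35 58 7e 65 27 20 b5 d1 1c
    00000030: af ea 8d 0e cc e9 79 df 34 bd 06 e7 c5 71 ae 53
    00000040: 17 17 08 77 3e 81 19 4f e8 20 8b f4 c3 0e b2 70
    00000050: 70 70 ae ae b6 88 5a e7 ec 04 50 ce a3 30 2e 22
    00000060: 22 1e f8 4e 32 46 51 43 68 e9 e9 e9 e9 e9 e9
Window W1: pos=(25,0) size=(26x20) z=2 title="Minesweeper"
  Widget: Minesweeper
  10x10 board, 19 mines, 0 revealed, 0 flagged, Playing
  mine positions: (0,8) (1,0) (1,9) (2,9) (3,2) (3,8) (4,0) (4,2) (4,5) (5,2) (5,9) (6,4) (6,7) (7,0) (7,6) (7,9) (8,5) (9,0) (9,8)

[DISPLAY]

━━━┃ Minesweeper            ┃━━━┓                   
xEd┠────────────────────────┨   ┃                   
───┃■■■■■■■■■■              ┃───┨                   
000┃■■■■■■■■■■              ┃3  ┃                   
000┃■■■■■■■■■■              ┃6  ┃                   
000┃■■■■■■■■■■              ┃5  ┃                   
000┃■■■■■■■■■■              ┃f  ┃                   
000┃■■■■■■■■■■              ┃f  ┃                   
000┃■■■■■■■■■■              ┃7  ┃                   
000┃■■■■■■■■■■              ┃3  ┃                   
   ┃■■■■■■■■■■              ┃   ┃                   
   ┃■■■■■■■■■■              ┃   ┃                   
   ┃                        ┃   ┃                   
   ┃                        ┃   ┃                   


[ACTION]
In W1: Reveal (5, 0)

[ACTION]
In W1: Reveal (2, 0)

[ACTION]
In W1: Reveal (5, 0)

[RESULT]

━━━┃ Minesweeper            ┃━━━┓                   
xEd┠────────────────────────┨   ┃                   
───┃■■■■■■■■■■              ┃───┨                   
000┃■■■■■■■■■■              ┃3  ┃                   
000┃1■■■■■■■■■              ┃6  ┃                   
000┃■■■■■■■■■■              ┃5  ┃                   
000┃■■■■■■■■■■              ┃f  ┃                   
000┃1■■■■■■■■■              ┃f  ┃                   
000┃■■■■■■■■■■              ┃7  ┃                   
000┃■■■■■■■■■■              ┃3  ┃                   
   ┃■■■■■■■■■■              ┃   ┃                   
   ┃■■■■■■■■■■              ┃   ┃                   
   ┃                        ┃   ┃                   
   ┃                        ┃   ┃                   


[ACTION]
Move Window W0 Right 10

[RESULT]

   ┃ Minesweeper            ┃━━━━━━━━━━━━━┓         
   ┠────────────────────────┨             ┃         
   ┃■■■■■■■■■■              ┃─────────────┨         
   ┃■■■■■■■■■■              ┃ba fc fc 13  ┃         
   ┃1■■■■■■■■■              ┃bb a6 b9 56  ┃         
   ┃■■■■■■■■■■              ┃e6 b3 24 35  ┃         
   ┃■■■■■■■■■■              ┃cc e9 79 df  ┃         
   ┃1■■■■■■■■■              ┃3e 81 19 4f  ┃         
   ┃■■■■■■■■■■              ┃b6 88 5a e7  ┃         
   ┃■■■■■■■■■■              ┃32 46 51 43  ┃         
   ┃■■■■■■■■■■              ┃             ┃         
   ┃■■■■■■■■■■              ┃             ┃         
   ┃                        ┃             ┃         
   ┃                        ┃             ┃         


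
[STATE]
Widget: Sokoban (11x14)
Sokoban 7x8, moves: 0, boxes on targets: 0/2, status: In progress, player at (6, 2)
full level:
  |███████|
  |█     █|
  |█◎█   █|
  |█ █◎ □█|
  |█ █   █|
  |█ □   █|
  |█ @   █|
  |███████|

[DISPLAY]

███████    
█     █    
█◎█   █    
█ █◎ □█    
█ █   █    
█ □   █    
█ @   █    
███████    
Moves: 0  0
           
           
           
           
           


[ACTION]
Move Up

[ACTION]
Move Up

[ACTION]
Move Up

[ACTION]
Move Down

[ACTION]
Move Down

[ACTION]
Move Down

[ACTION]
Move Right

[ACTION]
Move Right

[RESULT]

███████    
█     █    
█◎█   █    
█ █◎ □█    
█ █   █    
█ □   █    
█   @ █    
███████    
Moves: 2  0
           
           
           
           
           


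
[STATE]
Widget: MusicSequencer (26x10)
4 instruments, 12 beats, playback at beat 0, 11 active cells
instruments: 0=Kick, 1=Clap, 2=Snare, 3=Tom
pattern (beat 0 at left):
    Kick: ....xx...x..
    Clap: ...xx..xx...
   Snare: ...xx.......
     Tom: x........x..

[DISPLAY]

      ▼12345678901        
  Kick····██···█··        
  Clap···██··██···        
 Snare···██·······        
   Tom█········█··        
                          
                          
                          
                          
                          


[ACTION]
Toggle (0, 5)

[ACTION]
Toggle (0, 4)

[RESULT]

      ▼12345678901        
  Kick·········█··        
  Clap···██··██···        
 Snare···██·······        
   Tom█········█··        
                          
                          
                          
                          
                          


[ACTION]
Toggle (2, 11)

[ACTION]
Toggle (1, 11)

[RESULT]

      ▼12345678901        
  Kick·········█··        
  Clap···██··██··█        
 Snare···██······█        
   Tom█········█··        
                          
                          
                          
                          
                          


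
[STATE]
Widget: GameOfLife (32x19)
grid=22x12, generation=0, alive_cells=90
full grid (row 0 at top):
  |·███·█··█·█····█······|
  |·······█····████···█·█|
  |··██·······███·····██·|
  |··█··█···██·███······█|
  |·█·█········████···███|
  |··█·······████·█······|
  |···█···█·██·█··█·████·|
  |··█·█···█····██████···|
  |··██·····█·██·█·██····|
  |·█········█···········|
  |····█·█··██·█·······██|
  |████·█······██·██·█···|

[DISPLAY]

Gen: 0                          
·███·█··█·█····█······          
·······█····████···█·█          
··██·······███·····██·          
··█··█···██·███······█          
·█·█········████···███          
··█·······████·█······          
···█···█·██·█··█·████·          
··█·█···█····██████···          
··██·····█·██·█·██····          
·█········█···········          
····█·█··██·█·······██          
████·█······██·██·█···          
                                
                                
                                
                                
                                
                                


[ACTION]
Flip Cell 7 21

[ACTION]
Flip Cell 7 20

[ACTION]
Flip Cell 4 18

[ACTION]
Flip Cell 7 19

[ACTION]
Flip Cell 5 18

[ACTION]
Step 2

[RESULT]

Gen: 2                          
··············█·······          
·█·············██···█·          
·████·········███·██··          
·█··█····██···███·█··█          
·█·██····█····███·██·█          
·█··█··············█·█          
·█··█···█·█·········██          
····█···█············█          
·█··█····████·······█·          
··············█·······          
·····█····█···█·······          
·██··█····██·█········          
                                
                                
                                
                                
                                
                                


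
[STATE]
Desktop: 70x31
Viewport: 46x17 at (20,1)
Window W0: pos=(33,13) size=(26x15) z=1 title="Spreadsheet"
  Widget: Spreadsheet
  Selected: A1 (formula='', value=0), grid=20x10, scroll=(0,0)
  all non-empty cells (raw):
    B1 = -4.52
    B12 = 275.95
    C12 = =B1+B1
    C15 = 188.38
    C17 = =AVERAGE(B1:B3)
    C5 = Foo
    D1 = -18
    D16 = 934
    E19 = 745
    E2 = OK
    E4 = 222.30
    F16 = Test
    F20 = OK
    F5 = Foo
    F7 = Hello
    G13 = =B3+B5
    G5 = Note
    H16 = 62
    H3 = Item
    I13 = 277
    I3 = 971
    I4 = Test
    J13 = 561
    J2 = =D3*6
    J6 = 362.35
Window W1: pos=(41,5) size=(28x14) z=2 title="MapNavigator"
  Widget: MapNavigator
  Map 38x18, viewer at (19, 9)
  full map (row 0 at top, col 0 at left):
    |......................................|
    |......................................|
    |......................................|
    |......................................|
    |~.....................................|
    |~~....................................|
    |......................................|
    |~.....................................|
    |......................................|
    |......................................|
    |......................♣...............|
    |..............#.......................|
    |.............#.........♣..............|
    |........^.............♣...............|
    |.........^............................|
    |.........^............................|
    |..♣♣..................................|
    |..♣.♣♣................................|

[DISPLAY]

                                              
                                              
                                              
                                              
                     ┏━━━━━━━━━━━━━━━━━━━━━━━━
                     ┃ MapNavigator           
                     ┠────────────────────────
                     ┃........................
                     ┃........................
                     ┃........................
                     ┃........................
                     ┃........................
             ┏━━━━━━━┃.............@..........
             ┃ Spread┃................♣.......
             ┠───────┃........#...............
             ┃A1:    ┃.......#.........♣......
             ┃       ┃..^.............♣.......


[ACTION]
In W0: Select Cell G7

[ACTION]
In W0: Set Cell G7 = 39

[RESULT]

                                              
                                              
                                              
                                              
                     ┏━━━━━━━━━━━━━━━━━━━━━━━━
                     ┃ MapNavigator           
                     ┠────────────────────────
                     ┃........................
                     ┃........................
                     ┃........................
                     ┃........................
                     ┃........................
             ┏━━━━━━━┃.............@..........
             ┃ Spread┃................♣.......
             ┠───────┃........#...............
             ┃G7: 39 ┃.......#.........♣......
             ┃       ┃..^.............♣.......


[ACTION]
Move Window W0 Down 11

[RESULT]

                                              
                                              
                                              
                                              
                     ┏━━━━━━━━━━━━━━━━━━━━━━━━
                     ┃ MapNavigator           
                     ┠────────────────────────
                     ┃........................
                     ┃........................
                     ┃........................
                     ┃........................
                     ┃........................
                     ┃.............@..........
                     ┃................♣.......
                     ┃........#...............
             ┏━━━━━━━┃.......#.........♣......
             ┃ Spread┃..^.............♣.......


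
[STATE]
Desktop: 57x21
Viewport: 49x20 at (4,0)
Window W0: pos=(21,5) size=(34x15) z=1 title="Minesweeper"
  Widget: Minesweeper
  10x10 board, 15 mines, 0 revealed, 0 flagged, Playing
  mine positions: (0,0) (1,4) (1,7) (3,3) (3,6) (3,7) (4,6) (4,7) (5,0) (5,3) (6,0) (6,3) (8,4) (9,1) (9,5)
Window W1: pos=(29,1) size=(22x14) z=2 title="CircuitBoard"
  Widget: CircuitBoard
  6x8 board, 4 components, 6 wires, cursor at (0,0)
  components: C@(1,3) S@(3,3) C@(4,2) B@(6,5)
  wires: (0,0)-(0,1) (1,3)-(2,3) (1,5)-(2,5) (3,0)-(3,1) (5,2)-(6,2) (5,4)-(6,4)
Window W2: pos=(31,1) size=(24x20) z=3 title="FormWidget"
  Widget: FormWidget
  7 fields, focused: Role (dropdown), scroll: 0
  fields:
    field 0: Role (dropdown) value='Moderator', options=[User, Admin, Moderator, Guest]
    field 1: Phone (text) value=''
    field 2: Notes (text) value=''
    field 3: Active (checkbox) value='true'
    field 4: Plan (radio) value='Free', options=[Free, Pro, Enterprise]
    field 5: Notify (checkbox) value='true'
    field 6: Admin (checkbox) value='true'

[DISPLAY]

                                                 
                         ┏━┏━━━━━━━━━━━━━━━━━━━━━
                         ┃ ┃ FormWidget          
                         ┠─┠─────────────────────
                         ┃ ┃> Role:       [Moder▼
                 ┏━━━━━━━┃0┃  Phone:      [      
                 ┃ Minesw┃ ┃  Notes:      [      
                 ┠───────┃1┃  Active:     [x]    
                 ┃■■■■■■■┃ ┃  Plan:       (●) Fre
                 ┃■■■■■■■┃2┃  Notify:     [x]    
                 ┃■■■■■■■┃ ┃  Admin:      [x]    
                 ┃■■■■■■■┃3┃                     
                 ┃■■■■■■■┃ ┃                     
                 ┃■■■■■■■┃4┃                     
                 ┃■■■■■■■┗━┃                     
                 ┃■■■■■■■■■┃                     
                 ┃■■■■■■■■■┃                     
                 ┃■■■■■■■■■┃                     
                 ┃         ┃                     
                 ┗━━━━━━━━━┃                     


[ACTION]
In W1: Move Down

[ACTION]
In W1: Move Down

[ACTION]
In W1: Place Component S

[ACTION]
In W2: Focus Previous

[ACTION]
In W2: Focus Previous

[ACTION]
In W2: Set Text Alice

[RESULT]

                                                 
                         ┏━┏━━━━━━━━━━━━━━━━━━━━━
                         ┃ ┃ FormWidget          
                         ┠─┠─────────────────────
                         ┃ ┃  Role:       [Moder▼
                 ┏━━━━━━━┃0┃  Phone:      [      
                 ┃ Minesw┃ ┃  Notes:      [      
                 ┠───────┃1┃  Active:     [x]    
                 ┃■■■■■■■┃ ┃  Plan:       (●) Fre
                 ┃■■■■■■■┃2┃> Notify:     [x]    
                 ┃■■■■■■■┃ ┃  Admin:      [x]    
                 ┃■■■■■■■┃3┃                     
                 ┃■■■■■■■┃ ┃                     
                 ┃■■■■■■■┃4┃                     
                 ┃■■■■■■■┗━┃                     
                 ┃■■■■■■■■■┃                     
                 ┃■■■■■■■■■┃                     
                 ┃■■■■■■■■■┃                     
                 ┃         ┃                     
                 ┗━━━━━━━━━┃                     
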